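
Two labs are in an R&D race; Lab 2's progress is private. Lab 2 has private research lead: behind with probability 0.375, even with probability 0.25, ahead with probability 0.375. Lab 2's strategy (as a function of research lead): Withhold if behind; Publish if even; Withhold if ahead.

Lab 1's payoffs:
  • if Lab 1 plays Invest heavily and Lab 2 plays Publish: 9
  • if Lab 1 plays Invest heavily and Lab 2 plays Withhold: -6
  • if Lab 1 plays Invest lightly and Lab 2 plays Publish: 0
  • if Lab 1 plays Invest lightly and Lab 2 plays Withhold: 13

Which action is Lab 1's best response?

E[Invest heavily] = 0.375·(-6) + 0.25·(9) + 0.375·(-6) = -2.25
E[Invest lightly] = 0.375·(13) + 0.25·(0) + 0.375·(13) = 9.75
Best response: Invest lightly (9.75 is the largest).

Invest lightly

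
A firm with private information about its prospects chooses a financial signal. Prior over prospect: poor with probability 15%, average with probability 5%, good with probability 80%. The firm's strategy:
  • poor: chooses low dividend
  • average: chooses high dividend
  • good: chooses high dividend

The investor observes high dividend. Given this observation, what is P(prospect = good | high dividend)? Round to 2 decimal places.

0.94

P(high dividend) = 0.15·0 + 0.05·1 + 0.8·1 = 0.85
P(good | high dividend) = (0.8·1) / 0.85 = 0.8 / 0.85 = 0.941176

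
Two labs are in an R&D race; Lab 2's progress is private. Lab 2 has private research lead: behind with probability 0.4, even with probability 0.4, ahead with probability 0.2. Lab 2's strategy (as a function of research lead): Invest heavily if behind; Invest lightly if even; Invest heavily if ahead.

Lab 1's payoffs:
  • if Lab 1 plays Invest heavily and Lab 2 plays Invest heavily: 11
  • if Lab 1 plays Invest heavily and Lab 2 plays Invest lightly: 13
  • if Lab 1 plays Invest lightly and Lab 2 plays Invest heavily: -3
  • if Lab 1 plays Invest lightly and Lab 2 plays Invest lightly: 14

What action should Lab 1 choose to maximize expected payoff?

Invest heavily

E[Invest heavily] = 0.4·(11) + 0.4·(13) + 0.2·(11) = 11.8
E[Invest lightly] = 0.4·(-3) + 0.4·(14) + 0.2·(-3) = 3.8
Best response: Invest heavily (11.8 is the largest).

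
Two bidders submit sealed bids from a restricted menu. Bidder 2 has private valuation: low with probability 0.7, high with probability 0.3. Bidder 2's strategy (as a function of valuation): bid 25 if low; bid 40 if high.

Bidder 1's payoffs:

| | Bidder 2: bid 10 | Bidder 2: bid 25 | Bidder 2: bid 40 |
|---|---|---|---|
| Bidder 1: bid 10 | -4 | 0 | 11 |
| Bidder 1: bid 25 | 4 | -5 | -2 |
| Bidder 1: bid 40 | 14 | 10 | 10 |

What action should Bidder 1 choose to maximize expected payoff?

bid 40

E[bid 10] = 0.7·(0) + 0.3·(11) = 3.3
E[bid 25] = 0.7·(-5) + 0.3·(-2) = -4.1
E[bid 40] = 0.7·(10) + 0.3·(10) = 10
Best response: bid 40 (10 is the largest).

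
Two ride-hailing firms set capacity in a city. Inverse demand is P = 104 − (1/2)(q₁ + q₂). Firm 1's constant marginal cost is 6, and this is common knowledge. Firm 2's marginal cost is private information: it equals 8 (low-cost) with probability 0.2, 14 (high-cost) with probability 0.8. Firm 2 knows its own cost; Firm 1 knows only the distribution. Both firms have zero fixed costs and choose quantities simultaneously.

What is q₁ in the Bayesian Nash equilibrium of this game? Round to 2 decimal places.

69.87

Each type of Firm 2 best-responds to q₁; Firm 1 best-responds to the expected q₂ over Firm 2's types.
Firm 2 with cost c maximizes (104 − (1/2)(q₁+q₂) − c)·q₂, giving q₂(c) = (104 − c − (1/2)q₁).
E[c₂] = 0.2·8 + 0.8·14 = 12.8
Firm 1's FOC against E[q₂] yields q₁ = (104 − 2·6 + E[c₂])/(3/2) = (104 − 12 + 12.8)/(3/2) = 69.8667.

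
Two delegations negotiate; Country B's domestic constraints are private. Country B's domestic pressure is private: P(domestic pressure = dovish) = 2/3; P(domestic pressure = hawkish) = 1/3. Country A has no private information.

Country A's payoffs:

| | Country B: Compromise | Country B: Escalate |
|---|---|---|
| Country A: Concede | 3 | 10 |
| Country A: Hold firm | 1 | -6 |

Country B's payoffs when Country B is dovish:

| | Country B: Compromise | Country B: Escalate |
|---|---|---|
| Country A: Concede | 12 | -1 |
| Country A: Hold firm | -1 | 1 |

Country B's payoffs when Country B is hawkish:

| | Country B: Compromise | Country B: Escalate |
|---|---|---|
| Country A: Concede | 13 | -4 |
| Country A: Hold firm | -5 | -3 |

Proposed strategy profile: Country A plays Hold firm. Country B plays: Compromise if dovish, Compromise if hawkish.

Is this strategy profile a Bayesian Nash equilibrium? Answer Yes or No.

Country A plays Hold firm: E[Hold firm] = 2/3·(1) + 1/3·(1) = 1; E[Concede] = 3. Not best-responding. ✗
Country B (domestic pressure dovish), facing Hold firm: Compromise gives -1, Escalate gives 1. Proposed Compromise is not best — profitable deviation exists. ✗
Country B (domestic pressure hawkish), facing Hold firm: Compromise gives -5, Escalate gives -3. Proposed Compromise is not best — profitable deviation exists. ✗

No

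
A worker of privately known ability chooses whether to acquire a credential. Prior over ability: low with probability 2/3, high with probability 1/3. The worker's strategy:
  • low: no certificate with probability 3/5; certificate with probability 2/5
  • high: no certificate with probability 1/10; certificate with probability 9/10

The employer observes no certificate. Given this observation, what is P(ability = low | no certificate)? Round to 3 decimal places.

Apply Bayes' rule using the sender's strategy as the likelihood.
P(no certificate) = (2/3)·(3/5) + (1/3)·(1/10) = 13/30
P(low | no certificate) = ((2/3)·(3/5)) / (13/30) = (2/5) / (13/30) = 12/13

0.923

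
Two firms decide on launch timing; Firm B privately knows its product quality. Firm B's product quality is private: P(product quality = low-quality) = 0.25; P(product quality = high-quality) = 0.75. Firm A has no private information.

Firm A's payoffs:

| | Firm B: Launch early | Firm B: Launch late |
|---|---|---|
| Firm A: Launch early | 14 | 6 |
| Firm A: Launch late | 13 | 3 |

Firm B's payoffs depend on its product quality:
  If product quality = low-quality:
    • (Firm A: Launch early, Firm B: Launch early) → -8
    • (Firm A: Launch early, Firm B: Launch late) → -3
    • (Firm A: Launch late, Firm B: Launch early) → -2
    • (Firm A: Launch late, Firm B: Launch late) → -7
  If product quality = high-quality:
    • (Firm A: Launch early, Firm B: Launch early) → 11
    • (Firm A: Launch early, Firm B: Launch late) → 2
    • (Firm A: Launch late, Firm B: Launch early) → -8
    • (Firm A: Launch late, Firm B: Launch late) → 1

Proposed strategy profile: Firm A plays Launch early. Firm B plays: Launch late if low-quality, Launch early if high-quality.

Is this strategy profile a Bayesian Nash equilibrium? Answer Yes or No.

Firm A plays Launch early: E[Launch early] = 0.25·(6) + 0.75·(14) = 12; E[Launch late] = 10.5. Best-responding. ✓
Firm B (product quality low-quality), facing Launch early: Launch early gives -8, Launch late gives -3. Proposed Launch late is best. ✓
Firm B (product quality high-quality), facing Launch early: Launch early gives 11, Launch late gives 2. Proposed Launch early is best. ✓

Yes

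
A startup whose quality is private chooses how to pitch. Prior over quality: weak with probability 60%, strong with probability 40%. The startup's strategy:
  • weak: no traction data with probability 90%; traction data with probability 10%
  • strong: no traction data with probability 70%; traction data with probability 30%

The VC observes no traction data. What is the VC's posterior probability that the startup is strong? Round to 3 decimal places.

0.341

P(no traction data) = 0.6·0.9 + 0.4·0.7 = 0.82
P(strong | no traction data) = (0.4·0.7) / 0.82 = 0.28 / 0.82 = 0.341463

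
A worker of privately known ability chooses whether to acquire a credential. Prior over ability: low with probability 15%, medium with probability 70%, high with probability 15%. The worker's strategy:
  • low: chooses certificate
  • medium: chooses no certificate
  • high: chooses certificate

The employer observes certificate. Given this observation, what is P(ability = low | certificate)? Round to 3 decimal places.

P(certificate) = 0.15·1 + 0.7·0 + 0.15·1 = 0.3
P(low | certificate) = (0.15·1) / 0.3 = 0.15 / 0.3 = 0.5

0.500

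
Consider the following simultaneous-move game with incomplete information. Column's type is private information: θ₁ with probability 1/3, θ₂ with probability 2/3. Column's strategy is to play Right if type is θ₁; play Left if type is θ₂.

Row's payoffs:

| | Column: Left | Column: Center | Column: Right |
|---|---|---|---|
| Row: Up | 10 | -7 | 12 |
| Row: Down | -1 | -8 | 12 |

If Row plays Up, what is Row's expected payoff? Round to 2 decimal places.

10.67

Take the expectation over Column's type, weighting each type's action by its prior probability.
E[Up] = 1/3·12 + 2/3·10 = 4 + 20/3 = 32/3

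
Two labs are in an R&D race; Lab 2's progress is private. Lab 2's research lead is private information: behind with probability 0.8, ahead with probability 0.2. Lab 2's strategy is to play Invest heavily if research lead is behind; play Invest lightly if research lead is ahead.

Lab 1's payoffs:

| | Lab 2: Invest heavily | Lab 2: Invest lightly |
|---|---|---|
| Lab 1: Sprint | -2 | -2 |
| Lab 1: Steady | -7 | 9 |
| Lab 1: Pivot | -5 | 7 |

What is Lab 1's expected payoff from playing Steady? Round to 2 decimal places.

E[Steady] = 0.8·(-7) + 0.2·9 = (-5.6) + 1.8 = -3.8

-3.80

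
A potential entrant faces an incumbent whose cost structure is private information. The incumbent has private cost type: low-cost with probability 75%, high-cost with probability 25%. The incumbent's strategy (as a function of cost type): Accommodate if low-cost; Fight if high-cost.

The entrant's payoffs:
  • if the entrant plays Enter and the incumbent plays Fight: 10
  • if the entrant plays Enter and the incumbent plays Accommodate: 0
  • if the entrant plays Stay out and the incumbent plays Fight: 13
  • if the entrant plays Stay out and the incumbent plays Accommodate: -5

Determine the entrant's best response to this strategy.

Enter

Compute the entrant's expected payoff for each action, taking the expectation over the incumbent's type.
E[Enter] = 0.75·(0) + 0.25·(10) = 2.5
E[Stay out] = 0.75·(-5) + 0.25·(13) = -0.5
Best response: Enter (2.5 is the largest).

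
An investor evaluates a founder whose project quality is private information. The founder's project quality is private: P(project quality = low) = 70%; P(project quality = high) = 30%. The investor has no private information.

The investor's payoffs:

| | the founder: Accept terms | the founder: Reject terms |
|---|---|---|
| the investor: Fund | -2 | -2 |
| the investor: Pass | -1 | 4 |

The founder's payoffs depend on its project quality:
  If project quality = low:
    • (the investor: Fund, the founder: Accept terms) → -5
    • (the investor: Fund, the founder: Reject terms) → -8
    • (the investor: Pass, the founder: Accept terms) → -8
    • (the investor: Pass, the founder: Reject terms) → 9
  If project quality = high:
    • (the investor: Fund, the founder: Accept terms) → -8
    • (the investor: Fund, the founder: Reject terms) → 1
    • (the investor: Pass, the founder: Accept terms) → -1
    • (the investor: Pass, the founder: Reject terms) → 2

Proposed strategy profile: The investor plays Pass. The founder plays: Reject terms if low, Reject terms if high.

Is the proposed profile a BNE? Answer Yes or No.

A profile is a BNE iff every type of every player is best-responding given beliefs about the other side.
The investor plays Pass: E[Pass] = 0.7·(4) + 0.3·(4) = 4; E[Fund] = -2. Best-responding. ✓
The founder (project quality low), facing Pass: Accept terms gives -8, Reject terms gives 9. Proposed Reject terms is best. ✓
The founder (project quality high), facing Pass: Accept terms gives -1, Reject terms gives 2. Proposed Reject terms is best. ✓

Yes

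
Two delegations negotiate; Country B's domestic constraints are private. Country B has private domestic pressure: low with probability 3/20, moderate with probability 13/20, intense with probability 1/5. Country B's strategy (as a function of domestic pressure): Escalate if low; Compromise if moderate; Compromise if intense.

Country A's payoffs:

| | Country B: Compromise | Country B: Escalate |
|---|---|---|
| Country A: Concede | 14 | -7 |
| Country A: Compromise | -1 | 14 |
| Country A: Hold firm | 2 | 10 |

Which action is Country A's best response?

E[Concede] = 3/20·(-7) + 13/20·(14) + 1/5·(14) = 217/20
E[Compromise] = 3/20·(14) + 13/20·(-1) + 1/5·(-1) = 5/4
E[Hold firm] = 3/20·(10) + 13/20·(2) + 1/5·(2) = 16/5
Best response: Concede (217/20 is the largest).

Concede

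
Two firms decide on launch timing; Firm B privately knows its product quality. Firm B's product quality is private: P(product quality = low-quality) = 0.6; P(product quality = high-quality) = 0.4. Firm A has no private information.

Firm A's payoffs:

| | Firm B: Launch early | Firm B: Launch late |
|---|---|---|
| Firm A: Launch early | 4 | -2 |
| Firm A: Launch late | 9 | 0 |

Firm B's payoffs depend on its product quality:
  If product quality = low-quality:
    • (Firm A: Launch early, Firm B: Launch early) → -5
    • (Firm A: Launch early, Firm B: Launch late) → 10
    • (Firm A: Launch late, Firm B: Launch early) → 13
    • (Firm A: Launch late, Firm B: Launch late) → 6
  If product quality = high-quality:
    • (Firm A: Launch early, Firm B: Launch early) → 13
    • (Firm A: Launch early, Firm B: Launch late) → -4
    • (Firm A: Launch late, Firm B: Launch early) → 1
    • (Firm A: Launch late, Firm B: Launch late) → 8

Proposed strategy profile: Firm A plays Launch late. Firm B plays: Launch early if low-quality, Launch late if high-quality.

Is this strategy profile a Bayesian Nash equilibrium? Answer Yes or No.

A profile is a BNE iff every type of every player is best-responding given beliefs about the other side.
Firm A plays Launch late: E[Launch late] = 0.6·(9) + 0.4·(0) = 5.4; E[Launch early] = 1.6. Best-responding. ✓
Firm B (product quality low-quality), facing Launch late: Launch early gives 13, Launch late gives 6. Proposed Launch early is best. ✓
Firm B (product quality high-quality), facing Launch late: Launch early gives 1, Launch late gives 8. Proposed Launch late is best. ✓

Yes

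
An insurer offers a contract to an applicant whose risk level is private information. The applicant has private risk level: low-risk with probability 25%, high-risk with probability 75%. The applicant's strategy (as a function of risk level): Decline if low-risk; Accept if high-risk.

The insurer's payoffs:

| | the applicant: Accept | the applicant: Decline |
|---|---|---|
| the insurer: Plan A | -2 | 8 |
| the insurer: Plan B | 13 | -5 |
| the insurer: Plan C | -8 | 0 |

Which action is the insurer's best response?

Plan B

E[Plan A] = 0.25·(8) + 0.75·(-2) = 0.5
E[Plan B] = 0.25·(-5) + 0.75·(13) = 8.5
E[Plan C] = 0.25·(0) + 0.75·(-8) = -6
Best response: Plan B (8.5 is the largest).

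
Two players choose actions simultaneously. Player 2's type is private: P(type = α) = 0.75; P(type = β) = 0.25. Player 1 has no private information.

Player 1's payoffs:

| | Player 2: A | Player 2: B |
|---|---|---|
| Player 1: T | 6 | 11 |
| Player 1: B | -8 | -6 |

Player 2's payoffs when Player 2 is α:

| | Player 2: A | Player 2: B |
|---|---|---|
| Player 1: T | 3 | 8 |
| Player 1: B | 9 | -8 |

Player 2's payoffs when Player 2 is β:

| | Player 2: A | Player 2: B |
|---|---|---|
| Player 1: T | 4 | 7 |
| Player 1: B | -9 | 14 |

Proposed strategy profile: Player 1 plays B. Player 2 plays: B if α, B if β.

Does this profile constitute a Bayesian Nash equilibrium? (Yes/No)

Player 1 plays B: E[B] = 0.75·(-6) + 0.25·(-6) = -6; E[T] = 11. Not best-responding. ✗
Player 2 (type α), facing B: A gives 9, B gives -8. Proposed B is not best — profitable deviation exists. ✗
Player 2 (type β), facing B: A gives -9, B gives 14. Proposed B is best. ✓

No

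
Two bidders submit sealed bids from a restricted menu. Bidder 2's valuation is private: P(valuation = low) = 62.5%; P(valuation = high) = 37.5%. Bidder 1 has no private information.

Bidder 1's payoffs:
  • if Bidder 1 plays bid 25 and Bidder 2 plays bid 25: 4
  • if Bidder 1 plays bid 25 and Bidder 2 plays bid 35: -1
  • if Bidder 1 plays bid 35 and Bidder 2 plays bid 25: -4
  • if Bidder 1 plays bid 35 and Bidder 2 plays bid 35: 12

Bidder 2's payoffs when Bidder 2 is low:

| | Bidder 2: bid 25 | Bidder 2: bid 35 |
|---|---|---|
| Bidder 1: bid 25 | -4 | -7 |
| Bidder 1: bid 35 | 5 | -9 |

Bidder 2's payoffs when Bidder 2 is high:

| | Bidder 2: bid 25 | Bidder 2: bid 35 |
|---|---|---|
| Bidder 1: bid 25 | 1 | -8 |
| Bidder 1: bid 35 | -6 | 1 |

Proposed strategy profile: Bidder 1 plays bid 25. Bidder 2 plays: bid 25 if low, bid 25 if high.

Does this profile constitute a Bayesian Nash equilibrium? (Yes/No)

Yes

A profile is a BNE iff every type of every player is best-responding given beliefs about the other side.
Bidder 1 plays bid 25: E[bid 25] = 0.625·(4) + 0.375·(4) = 4; E[bid 35] = -4. Best-responding. ✓
Bidder 2 (valuation low), facing bid 25: bid 25 gives -4, bid 35 gives -7. Proposed bid 25 is best. ✓
Bidder 2 (valuation high), facing bid 25: bid 25 gives 1, bid 35 gives -8. Proposed bid 25 is best. ✓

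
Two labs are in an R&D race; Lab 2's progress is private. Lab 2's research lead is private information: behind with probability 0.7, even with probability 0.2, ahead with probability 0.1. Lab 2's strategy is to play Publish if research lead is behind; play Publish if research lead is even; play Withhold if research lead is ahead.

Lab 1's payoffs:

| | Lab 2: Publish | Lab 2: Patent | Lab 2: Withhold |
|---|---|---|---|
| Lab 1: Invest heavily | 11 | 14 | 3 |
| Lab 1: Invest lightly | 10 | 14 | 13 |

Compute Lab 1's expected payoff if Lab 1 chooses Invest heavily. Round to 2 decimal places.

10.20

E[Invest heavily] = 0.7·11 + 0.2·11 + 0.1·3 = 7.7 + 2.2 + 0.3 = 10.2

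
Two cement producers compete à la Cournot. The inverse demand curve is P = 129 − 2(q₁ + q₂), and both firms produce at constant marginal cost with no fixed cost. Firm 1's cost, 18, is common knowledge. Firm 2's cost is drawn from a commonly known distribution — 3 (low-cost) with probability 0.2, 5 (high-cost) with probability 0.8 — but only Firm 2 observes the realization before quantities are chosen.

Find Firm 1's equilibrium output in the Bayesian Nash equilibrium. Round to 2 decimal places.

16.27

Type-c best response for Firm 2: q₂(c) = (129 − c)/4 − q₁/2.
Firm 1 maximizes expected profit; its first-order condition is 129 − 4q₁ − 2E[q₂] − 18 = 0.
Substituting E[q₂] and solving: E[c₂] = 4.6, so q₁ = (129 − 2·18 + 4.6)/6 = 16.2667.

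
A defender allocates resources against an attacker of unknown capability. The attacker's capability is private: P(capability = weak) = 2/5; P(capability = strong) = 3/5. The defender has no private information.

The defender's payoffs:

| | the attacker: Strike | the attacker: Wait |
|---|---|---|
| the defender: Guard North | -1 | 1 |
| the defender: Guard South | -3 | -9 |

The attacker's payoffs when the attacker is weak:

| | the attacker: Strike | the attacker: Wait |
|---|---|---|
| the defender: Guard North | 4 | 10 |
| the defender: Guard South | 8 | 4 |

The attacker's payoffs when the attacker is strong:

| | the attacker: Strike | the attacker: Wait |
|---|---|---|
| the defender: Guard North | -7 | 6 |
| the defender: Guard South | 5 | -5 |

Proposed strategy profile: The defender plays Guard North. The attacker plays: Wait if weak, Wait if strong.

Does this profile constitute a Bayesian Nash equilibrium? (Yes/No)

The defender plays Guard North: E[Guard North] = 2/5·(1) + 3/5·(1) = 1; E[Guard South] = -9. Best-responding. ✓
The attacker (capability weak), facing Guard North: Strike gives 4, Wait gives 10. Proposed Wait is best. ✓
The attacker (capability strong), facing Guard North: Strike gives -7, Wait gives 6. Proposed Wait is best. ✓

Yes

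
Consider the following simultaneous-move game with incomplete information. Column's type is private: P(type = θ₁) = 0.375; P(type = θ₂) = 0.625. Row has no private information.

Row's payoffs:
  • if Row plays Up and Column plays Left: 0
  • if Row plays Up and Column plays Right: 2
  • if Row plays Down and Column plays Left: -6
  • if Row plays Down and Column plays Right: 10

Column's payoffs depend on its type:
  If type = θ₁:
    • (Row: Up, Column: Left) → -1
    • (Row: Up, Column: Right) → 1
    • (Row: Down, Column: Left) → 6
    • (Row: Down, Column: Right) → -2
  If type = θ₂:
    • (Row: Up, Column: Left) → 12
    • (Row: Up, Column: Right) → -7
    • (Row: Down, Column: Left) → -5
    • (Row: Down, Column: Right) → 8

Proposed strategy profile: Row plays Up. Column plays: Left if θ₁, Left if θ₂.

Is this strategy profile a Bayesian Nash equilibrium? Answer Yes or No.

No

Row plays Up: E[Up] = 0.375·(0) + 0.625·(0) = 0; E[Down] = -6. Best-responding. ✓
Column (type θ₁), facing Up: Left gives -1, Right gives 1. Proposed Left is not best — profitable deviation exists. ✗
Column (type θ₂), facing Up: Left gives 12, Right gives -7. Proposed Left is best. ✓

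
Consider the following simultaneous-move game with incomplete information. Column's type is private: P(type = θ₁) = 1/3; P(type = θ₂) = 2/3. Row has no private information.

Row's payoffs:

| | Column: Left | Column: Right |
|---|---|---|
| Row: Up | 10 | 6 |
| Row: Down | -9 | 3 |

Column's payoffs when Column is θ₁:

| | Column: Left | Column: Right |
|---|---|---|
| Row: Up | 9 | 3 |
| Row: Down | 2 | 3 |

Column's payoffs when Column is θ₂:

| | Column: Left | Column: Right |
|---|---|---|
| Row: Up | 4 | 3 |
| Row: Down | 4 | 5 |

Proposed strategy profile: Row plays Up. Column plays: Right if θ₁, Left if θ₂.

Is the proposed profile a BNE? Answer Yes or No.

No

Row plays Up: E[Up] = 1/3·(6) + 2/3·(10) = 26/3; E[Down] = -5. Best-responding. ✓
Column (type θ₁), facing Up: Left gives 9, Right gives 3. Proposed Right is not best — profitable deviation exists. ✗
Column (type θ₂), facing Up: Left gives 4, Right gives 3. Proposed Left is best. ✓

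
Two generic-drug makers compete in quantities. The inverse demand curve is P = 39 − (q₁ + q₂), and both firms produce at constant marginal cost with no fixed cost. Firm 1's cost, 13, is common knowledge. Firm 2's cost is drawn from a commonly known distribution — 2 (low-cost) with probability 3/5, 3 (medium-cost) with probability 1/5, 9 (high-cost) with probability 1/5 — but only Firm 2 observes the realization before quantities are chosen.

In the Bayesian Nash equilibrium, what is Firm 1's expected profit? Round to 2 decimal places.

30.62

Type-c best response for Firm 2: q₂(c) = (39 − c)/2 − q₁/2.
Firm 1 maximizes expected profit; its first-order condition is 39 − 2q₁ − E[q₂] − 13 = 0.
Substituting E[q₂] and solving: E[c₂] = 3.6, so q₁ = (39 − 2·13 + 3.6)/3 = 5.53333.
E[P] = 39 − (q₁ + E[q₂]) = 18.5333; Firm 1's expected profit = (E[P] − 13)·q₁ = (18.5333 − 13)·5.53333 = 30.6178.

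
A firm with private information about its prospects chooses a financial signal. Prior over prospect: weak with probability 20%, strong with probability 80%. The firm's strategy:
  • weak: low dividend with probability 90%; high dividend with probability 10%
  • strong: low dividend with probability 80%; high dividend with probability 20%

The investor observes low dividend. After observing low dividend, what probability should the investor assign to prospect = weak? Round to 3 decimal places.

Apply Bayes' rule using the sender's strategy as the likelihood.
P(low dividend) = 0.2·0.9 + 0.8·0.8 = 0.82
P(weak | low dividend) = (0.2·0.9) / 0.82 = 0.18 / 0.82 = 0.219512

0.220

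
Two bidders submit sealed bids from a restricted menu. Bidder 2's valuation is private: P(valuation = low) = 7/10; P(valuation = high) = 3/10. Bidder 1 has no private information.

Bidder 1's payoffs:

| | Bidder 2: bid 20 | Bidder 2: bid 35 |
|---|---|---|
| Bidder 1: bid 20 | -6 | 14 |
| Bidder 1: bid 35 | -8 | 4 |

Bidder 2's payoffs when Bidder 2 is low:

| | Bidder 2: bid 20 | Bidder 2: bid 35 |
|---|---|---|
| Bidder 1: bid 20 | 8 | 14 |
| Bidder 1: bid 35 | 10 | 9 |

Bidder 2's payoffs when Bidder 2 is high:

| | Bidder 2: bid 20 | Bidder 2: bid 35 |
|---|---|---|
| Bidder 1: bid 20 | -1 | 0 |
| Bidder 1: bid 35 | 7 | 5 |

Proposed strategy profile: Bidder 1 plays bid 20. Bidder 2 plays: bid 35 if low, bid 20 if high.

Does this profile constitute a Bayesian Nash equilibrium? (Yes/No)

A profile is a BNE iff every type of every player is best-responding given beliefs about the other side.
Bidder 1 plays bid 20: E[bid 20] = 7/10·(14) + 3/10·(-6) = 8; E[bid 35] = 2/5. Best-responding. ✓
Bidder 2 (valuation low), facing bid 20: bid 20 gives 8, bid 35 gives 14. Proposed bid 35 is best. ✓
Bidder 2 (valuation high), facing bid 20: bid 20 gives -1, bid 35 gives 0. Proposed bid 20 is not best — profitable deviation exists. ✗

No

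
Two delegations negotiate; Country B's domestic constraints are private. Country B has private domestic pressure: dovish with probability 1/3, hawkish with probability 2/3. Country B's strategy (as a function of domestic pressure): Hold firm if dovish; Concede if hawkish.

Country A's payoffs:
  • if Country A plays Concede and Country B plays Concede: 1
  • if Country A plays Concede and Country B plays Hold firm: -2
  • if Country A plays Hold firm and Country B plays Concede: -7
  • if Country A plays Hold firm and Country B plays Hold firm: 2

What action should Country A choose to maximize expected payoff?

E[Concede] = 1/3·(-2) + 2/3·(1) = 0
E[Hold firm] = 1/3·(2) + 2/3·(-7) = -4
Best response: Concede (0 is the largest).

Concede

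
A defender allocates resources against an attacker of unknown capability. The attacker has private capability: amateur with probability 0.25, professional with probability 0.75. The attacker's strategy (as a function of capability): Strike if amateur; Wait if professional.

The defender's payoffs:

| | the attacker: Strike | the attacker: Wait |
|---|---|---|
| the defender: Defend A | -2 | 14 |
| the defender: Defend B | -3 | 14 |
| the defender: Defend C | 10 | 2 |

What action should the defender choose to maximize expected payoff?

E[Defend A] = 0.25·(-2) + 0.75·(14) = 10
E[Defend B] = 0.25·(-3) + 0.75·(14) = 9.75
E[Defend C] = 0.25·(10) + 0.75·(2) = 4
Best response: Defend A (10 is the largest).

Defend A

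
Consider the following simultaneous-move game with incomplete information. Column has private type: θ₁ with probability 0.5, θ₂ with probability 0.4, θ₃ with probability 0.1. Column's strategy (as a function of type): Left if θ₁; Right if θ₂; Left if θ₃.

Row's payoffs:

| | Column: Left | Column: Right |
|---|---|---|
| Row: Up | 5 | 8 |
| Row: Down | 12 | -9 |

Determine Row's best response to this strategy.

Compute Row's expected payoff for each action, taking the expectation over Column's type.
E[Up] = 0.5·(5) + 0.4·(8) + 0.1·(5) = 6.2
E[Down] = 0.5·(12) + 0.4·(-9) + 0.1·(12) = 3.6
Best response: Up (6.2 is the largest).

Up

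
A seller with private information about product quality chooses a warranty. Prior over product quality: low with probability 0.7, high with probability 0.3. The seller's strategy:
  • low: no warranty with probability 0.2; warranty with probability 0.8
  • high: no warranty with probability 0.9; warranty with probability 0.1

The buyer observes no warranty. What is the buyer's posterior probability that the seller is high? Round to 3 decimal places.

0.659

P(no warranty) = 0.7·0.2 + 0.3·0.9 = 0.41
P(high | no warranty) = (0.3·0.9) / 0.41 = 0.27 / 0.41 = 0.658537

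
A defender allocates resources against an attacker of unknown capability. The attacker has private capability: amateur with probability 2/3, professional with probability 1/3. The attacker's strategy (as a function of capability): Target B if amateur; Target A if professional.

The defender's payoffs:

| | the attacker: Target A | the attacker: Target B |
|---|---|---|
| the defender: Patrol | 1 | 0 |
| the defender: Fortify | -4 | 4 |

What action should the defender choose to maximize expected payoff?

Fortify

E[Patrol] = 2/3·(0) + 1/3·(1) = 1/3
E[Fortify] = 2/3·(4) + 1/3·(-4) = 4/3
Best response: Fortify (4/3 is the largest).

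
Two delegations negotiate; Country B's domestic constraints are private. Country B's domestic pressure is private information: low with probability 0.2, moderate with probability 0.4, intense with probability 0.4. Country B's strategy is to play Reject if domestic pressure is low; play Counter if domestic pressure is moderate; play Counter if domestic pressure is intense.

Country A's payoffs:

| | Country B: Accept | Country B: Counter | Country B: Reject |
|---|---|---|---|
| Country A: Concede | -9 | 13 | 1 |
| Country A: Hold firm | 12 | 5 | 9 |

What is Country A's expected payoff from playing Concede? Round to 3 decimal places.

10.600

E[Concede] = 0.2·1 + 0.4·13 + 0.4·13 = 0.2 + 5.2 + 5.2 = 10.6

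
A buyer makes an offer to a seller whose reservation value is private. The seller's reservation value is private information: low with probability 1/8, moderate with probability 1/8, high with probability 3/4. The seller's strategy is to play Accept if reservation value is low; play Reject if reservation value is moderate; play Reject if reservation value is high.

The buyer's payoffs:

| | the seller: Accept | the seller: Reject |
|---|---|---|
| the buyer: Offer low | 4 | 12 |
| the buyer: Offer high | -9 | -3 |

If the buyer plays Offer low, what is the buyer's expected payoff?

11

E[Offer low] = 1/8·4 + 1/8·12 + 3/4·12 = 1/2 + 3/2 + 9 = 11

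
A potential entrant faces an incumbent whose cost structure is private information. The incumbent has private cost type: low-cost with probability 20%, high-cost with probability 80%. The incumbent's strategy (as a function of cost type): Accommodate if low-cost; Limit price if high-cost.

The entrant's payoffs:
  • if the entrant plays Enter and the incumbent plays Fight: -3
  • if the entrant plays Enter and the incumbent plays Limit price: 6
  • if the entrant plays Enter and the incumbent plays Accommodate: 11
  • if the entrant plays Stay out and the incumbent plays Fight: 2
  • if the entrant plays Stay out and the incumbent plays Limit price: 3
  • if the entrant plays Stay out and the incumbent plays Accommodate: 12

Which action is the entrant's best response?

E[Enter] = 0.2·(11) + 0.8·(6) = 7
E[Stay out] = 0.2·(12) + 0.8·(3) = 4.8
Best response: Enter (7 is the largest).

Enter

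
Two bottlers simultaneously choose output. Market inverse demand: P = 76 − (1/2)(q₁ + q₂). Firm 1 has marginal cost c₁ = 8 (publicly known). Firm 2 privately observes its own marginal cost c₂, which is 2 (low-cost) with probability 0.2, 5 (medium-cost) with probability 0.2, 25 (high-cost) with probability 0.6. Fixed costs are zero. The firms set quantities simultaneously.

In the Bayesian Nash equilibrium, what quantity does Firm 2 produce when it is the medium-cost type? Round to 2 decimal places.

45.53

Type-c best response for Firm 2: q₂(c) = (76 − c) − q₁/2.
Firm 1 maximizes expected profit; its first-order condition is 76 − q₁ − (1/2)E[q₂] − 8 = 0.
Substituting E[q₂] and solving: E[c₂] = 16.4, so q₁ = (76 − 2·8 + 16.4)/(3/2) = 50.9333.
q₂(medium-cost) = (76 − 5 − (1/2)·50.9333) = 45.5333.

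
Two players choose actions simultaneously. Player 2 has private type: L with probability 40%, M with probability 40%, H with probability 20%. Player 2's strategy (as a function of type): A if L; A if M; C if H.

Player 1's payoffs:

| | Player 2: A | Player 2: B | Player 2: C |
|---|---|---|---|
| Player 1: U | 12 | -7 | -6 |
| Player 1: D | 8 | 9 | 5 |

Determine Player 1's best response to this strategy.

U

E[U] = 0.4·(12) + 0.4·(12) + 0.2·(-6) = 8.4
E[D] = 0.4·(8) + 0.4·(8) + 0.2·(5) = 7.4
Best response: U (8.4 is the largest).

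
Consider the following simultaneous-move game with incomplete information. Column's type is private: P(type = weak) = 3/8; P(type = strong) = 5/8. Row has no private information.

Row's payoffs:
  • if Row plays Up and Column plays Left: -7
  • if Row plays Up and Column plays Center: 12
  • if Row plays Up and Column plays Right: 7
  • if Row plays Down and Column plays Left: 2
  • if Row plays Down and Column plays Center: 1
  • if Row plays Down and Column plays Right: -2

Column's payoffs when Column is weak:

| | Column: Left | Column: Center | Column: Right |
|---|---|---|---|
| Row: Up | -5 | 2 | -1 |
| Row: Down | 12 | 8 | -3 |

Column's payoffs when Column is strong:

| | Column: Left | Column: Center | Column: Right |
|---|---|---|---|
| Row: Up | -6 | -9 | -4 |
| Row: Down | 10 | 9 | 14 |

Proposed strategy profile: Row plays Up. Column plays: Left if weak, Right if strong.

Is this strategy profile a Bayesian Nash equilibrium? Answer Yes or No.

Row plays Up: E[Up] = 3/8·(-7) + 5/8·(7) = 7/4; E[Down] = -1/2. Best-responding. ✓
Column (type weak), facing Up: Left gives -5, Center gives 2, Right gives -1. Proposed Left is not best — profitable deviation exists. ✗
Column (type strong), facing Up: Left gives -6, Center gives -9, Right gives -4. Proposed Right is best. ✓

No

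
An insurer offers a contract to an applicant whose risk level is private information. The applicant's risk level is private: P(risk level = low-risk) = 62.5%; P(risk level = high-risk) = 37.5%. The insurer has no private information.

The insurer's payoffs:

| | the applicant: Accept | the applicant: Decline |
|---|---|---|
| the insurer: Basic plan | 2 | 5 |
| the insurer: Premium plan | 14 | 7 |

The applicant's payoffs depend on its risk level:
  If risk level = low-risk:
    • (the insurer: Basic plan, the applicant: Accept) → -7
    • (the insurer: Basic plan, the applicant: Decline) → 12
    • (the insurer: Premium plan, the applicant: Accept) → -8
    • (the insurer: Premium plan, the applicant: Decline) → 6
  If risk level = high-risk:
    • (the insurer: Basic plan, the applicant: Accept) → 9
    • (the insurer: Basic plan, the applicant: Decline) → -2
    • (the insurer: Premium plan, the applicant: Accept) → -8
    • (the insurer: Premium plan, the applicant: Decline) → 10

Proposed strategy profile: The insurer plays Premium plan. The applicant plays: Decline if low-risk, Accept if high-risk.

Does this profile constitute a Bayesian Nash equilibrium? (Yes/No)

A profile is a BNE iff every type of every player is best-responding given beliefs about the other side.
The insurer plays Premium plan: E[Premium plan] = 0.625·(7) + 0.375·(14) = 9.625; E[Basic plan] = 3.875. Best-responding. ✓
The applicant (risk level low-risk), facing Premium plan: Accept gives -8, Decline gives 6. Proposed Decline is best. ✓
The applicant (risk level high-risk), facing Premium plan: Accept gives -8, Decline gives 10. Proposed Accept is not best — profitable deviation exists. ✗

No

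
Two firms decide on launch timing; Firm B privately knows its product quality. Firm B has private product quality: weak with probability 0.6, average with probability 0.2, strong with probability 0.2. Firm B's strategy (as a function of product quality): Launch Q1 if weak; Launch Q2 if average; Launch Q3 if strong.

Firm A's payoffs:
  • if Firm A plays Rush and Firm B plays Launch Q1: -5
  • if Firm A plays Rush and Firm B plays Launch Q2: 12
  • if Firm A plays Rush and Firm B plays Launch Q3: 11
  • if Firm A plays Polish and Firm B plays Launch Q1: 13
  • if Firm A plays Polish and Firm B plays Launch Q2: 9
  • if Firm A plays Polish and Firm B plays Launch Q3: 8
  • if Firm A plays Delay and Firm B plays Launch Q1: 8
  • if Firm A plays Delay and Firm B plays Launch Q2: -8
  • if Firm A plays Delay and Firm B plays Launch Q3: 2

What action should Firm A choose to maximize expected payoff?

E[Rush] = 0.6·(-5) + 0.2·(12) + 0.2·(11) = 1.6
E[Polish] = 0.6·(13) + 0.2·(9) + 0.2·(8) = 11.2
E[Delay] = 0.6·(8) + 0.2·(-8) + 0.2·(2) = 3.6
Best response: Polish (11.2 is the largest).

Polish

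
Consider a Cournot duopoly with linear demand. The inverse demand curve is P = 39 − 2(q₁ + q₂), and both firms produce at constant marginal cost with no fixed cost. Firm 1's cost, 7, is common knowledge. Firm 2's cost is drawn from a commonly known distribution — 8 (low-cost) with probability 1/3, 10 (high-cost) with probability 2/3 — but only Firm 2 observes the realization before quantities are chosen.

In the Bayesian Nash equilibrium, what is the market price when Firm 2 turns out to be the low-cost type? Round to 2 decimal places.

17.78

Type-c best response for Firm 2: q₂(c) = (39 − c)/4 − q₁/2.
Firm 1 maximizes expected profit; its first-order condition is 39 − 4q₁ − 2E[q₂] − 7 = 0.
Substituting E[q₂] and solving: E[c₂] = 9.33333, so q₁ = (39 − 2·7 + 9.33333)/6 = 5.72222.
q₂(low-cost) = 4.88889, so P = 39 − 2·(5.72222 + 4.88889) = 17.7778.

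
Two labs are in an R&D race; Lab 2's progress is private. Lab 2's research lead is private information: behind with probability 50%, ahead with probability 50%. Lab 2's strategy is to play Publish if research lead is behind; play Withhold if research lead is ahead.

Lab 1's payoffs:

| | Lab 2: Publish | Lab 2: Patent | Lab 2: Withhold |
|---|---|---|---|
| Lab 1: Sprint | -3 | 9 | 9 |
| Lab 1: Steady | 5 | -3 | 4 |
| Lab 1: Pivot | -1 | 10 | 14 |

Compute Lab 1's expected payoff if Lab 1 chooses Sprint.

E[Sprint] = 0.5·(-3) + 0.5·9 = (-1.5) + 4.5 = 3

3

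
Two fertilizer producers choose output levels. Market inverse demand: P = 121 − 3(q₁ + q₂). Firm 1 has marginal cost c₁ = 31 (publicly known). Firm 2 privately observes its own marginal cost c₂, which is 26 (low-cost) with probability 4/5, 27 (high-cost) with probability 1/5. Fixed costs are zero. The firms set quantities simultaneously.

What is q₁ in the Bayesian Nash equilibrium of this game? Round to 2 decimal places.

Firm 2 with cost c maximizes (121 − 3(q₁+q₂) − c)·q₂, giving q₂(c) = (121 − c − 3q₁)/6.
E[c₂] = 4/5·26 + 1/5·27 = 26.2
Firm 1's FOC against E[q₂] yields q₁ = (121 − 2·31 + E[c₂])/9 = (121 − 62 + 26.2)/9 = 9.46667.

9.47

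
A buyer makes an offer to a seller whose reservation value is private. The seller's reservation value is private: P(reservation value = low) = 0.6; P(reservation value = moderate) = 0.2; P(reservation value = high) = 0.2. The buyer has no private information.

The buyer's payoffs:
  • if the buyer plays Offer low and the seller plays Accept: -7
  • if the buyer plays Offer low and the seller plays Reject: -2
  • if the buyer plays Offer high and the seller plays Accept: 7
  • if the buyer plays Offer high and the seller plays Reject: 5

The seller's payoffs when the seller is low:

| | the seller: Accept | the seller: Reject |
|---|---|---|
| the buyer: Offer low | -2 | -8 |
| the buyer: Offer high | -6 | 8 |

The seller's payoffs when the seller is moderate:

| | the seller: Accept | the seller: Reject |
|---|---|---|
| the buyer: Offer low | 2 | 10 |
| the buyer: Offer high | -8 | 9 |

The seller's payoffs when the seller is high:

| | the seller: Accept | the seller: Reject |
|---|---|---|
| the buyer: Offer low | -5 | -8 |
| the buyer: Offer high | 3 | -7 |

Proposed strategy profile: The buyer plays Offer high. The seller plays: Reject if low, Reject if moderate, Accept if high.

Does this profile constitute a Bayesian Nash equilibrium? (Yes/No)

A profile is a BNE iff every type of every player is best-responding given beliefs about the other side.
The buyer plays Offer high: E[Offer high] = 0.6·(5) + 0.2·(5) + 0.2·(7) = 5.4; E[Offer low] = -3. Best-responding. ✓
The seller (reservation value low), facing Offer high: Accept gives -6, Reject gives 8. Proposed Reject is best. ✓
The seller (reservation value moderate), facing Offer high: Accept gives -8, Reject gives 9. Proposed Reject is best. ✓
The seller (reservation value high), facing Offer high: Accept gives 3, Reject gives -7. Proposed Accept is best. ✓

Yes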